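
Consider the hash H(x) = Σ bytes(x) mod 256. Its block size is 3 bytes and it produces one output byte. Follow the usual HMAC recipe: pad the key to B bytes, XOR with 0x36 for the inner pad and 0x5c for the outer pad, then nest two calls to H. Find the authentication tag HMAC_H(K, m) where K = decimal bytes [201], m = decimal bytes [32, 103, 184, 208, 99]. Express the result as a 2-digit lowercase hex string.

2a

Key decimal bytes [201] = c9 is 1 byte ≤ B = 3; zero-pad to 3 bytes: K' = c9 00 00.
K' ⊕ ipad = ff 36 36.  K' ⊕ opad = 95 5c 5c.
Inner input = (K'⊕ipad) ∥ m = ff 36 36 ∥ 20 67 b8 d0 63.
Inner hash: sum = 255+54+54+32+103+184+208+99 = 989; mod 256 = 221 → dd.
Outer input = (K'⊕opad) ∥ inner = 95 5c 5c ∥ dd.
Outer hash (tag): sum = 149+92+92+221 = 554; mod 256 = 42 → 2a.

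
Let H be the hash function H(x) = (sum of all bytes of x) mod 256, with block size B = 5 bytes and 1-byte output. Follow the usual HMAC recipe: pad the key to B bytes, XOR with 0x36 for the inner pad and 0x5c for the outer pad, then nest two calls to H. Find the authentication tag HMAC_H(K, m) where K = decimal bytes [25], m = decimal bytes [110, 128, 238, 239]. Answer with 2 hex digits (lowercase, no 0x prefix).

Key decimal bytes [25] = 19 is 1 byte ≤ B = 5; zero-pad to 5 bytes: K' = 19 00 00 00 00.
K' ⊕ ipad = 2f 36 36 36 36.  K' ⊕ opad = 45 5c 5c 5c 5c.
Inner input = (K'⊕ipad) ∥ m = 2f 36 36 36 36 ∥ 6e 80 ee ef.
Inner hash: sum = 47+54+54+54+54+110+128+238+239 = 978; mod 256 = 210 → d2.
Outer input = (K'⊕opad) ∥ inner = 45 5c 5c 5c 5c ∥ d2.
Outer hash (tag): sum = 69+92+92+92+92+210 = 647; mod 256 = 135 → 87.

87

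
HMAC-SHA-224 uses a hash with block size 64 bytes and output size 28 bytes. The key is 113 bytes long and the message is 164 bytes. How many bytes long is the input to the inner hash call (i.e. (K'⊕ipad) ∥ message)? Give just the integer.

228

Key is 113 > 64 bytes, so it is hashed to 28 bytes then zero-padded to 64: |K'| = 64.
Inner input = (K'⊕ipad) ∥ m → 64 + 164 = 228 bytes.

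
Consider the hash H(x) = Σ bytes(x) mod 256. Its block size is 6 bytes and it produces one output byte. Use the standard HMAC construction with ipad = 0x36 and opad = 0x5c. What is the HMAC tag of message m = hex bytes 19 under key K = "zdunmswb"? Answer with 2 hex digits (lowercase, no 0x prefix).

Key "zdunmswb" = 7a 64 75 6e 6d 73 77 62 is 8 bytes > B = 6, so hash it first: H(key) = 7a, then zero-pad to 6 bytes: K' = 7a 00 00 00 00 00.
K' ⊕ ipad = 4c 36 36 36 36 36.  K' ⊕ opad = 26 5c 5c 5c 5c 5c.
Inner input = (K'⊕ipad) ∥ m = 4c 36 36 36 36 36 ∥ 19.
Inner hash: sum = 76+54+54+54+54+54+25 = 371; mod 256 = 115 → 73.
Outer input = (K'⊕opad) ∥ inner = 26 5c 5c 5c 5c 5c ∥ 73.
Outer hash (tag): sum = 38+92+92+92+92+92+115 = 613; mod 256 = 101 → 65.

65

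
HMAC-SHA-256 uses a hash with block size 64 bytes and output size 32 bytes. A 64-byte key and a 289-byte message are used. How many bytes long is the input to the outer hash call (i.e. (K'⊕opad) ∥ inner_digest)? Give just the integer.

Key is 64 ≤ 64 bytes, zero-padded: |K'| = 64.
Outer input = (K'⊕opad) ∥ H(inner) → 64 + 32 = 96 bytes.

96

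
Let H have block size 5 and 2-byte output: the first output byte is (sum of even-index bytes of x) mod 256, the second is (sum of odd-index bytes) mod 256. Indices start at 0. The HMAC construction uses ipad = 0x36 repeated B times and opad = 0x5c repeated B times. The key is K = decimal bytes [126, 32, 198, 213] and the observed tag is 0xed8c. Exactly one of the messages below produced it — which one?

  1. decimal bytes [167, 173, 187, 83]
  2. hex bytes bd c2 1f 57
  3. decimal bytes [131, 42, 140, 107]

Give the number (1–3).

2

Key decimal bytes [126, 32, 198, 213] = 7e 20 c6 d5 is 4 bytes ≤ B = 5; zero-pad to 5 bytes: K' = 7e 20 c6 d5 00.
K' ⊕ ipad = 48 16 f0 e3 36; K' ⊕ opad = 22 7c 9a 89 5c.
m1: inner = H(48 16 f0 e3 36 a7 ad bb 53) = 6e 5b; tag = H(22 7c 9a 89 5c 6e 5b) = 7373
m2: inner = H(48 16 f0 e3 36 bd c2 1f 57) = 87 d5; tag = H(22 7c 9a 89 5c 87 d5) = ed8c ← matches
m3: inner = H(48 16 f0 e3 36 83 2a 8c 6b) = 03 08; tag = H(22 7c 9a 89 5c 03 08) = 2008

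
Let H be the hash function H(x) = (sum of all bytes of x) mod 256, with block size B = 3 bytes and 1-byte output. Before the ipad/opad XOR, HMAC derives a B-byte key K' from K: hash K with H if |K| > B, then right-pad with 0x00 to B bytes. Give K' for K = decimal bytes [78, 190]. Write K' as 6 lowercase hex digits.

4ebe00

Key decimal bytes [78, 190] = 4e be is 2 bytes ≤ B = 3; zero-pad to 3 bytes: K' = 4e be 00.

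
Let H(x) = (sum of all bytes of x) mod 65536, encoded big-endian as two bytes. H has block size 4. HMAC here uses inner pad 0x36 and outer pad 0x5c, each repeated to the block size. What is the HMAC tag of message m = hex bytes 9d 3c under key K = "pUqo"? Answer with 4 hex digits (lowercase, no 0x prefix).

Key "pUqo" = 70 55 71 6f is exactly B = 4 bytes: K' = 70 55 71 6f.
K' ⊕ ipad = 46 63 47 59.  K' ⊕ opad = 2c 09 2d 33.
Inner input = (K'⊕ipad) ∥ m = 46 63 47 59 ∥ 9d 3c.
Inner hash: sum = 70+99+71+89+157+60 = 546 → 02 22.
Outer input = (K'⊕opad) ∥ inner = 2c 09 2d 33 ∥ 02 22.
Outer hash (tag): sum = 44+9+45+51+2+34 = 185 → 00 b9.

00b9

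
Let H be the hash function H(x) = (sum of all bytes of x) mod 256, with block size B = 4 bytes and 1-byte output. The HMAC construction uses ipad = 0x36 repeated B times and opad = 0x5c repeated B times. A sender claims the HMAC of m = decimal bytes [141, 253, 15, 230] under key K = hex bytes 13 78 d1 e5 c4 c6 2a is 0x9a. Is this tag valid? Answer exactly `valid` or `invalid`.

Key hex bytes 13 78 d1 e5 c4 c6 2a is 7 bytes > B = 4, so hash it first: H(key) = f5, then zero-pad to 4 bytes: K' = f5 00 00 00.
K' ⊕ ipad = c3 36 36 36; K' ⊕ opad = a9 5c 5c 5c.
Inner hash: sum = 195+54+54+54+141+253+15+230 = 996; mod 256 = 228 → e4.
Outer hash (recomputed tag): sum = 169+92+92+92+228 = 673; mod 256 = 161 → a1.
Recomputed tag = a1; claimed = 9a → mismatch.

invalid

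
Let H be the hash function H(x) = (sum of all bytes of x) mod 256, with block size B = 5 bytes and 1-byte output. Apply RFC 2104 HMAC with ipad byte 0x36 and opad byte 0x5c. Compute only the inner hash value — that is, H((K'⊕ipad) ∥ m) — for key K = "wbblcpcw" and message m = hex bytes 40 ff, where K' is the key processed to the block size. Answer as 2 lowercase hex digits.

Key "wbblcpcw" = 77 62 62 6c 63 70 63 77 is 8 bytes > B = 5, so hash it first: H(key) = 54, then zero-pad to 5 bytes: K' = 54 00 00 00 00.
K' ⊕ ipad = 62 36 36 36 36.
Inner input = 62 36 36 36 36 ∥ 40 ff.
Inner hash: sum = 98+54+54+54+54+64+255 = 633; mod 256 = 121 → 79.

79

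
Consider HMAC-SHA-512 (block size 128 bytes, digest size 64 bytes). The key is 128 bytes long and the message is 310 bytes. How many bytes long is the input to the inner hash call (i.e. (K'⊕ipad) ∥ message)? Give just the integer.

438

Key is 128 ≤ 128 bytes, zero-padded: |K'| = 128.
Inner input = (K'⊕ipad) ∥ m → 128 + 310 = 438 bytes.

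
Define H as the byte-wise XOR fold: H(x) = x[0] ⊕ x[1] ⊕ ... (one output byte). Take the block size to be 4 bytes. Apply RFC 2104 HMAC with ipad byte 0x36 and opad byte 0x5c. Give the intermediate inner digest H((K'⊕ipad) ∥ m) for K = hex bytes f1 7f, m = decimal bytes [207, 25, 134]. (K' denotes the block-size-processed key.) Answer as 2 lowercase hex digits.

Key hex bytes f1 7f is 2 bytes ≤ B = 4; zero-pad to 4 bytes: K' = f1 7f 00 00.
K' ⊕ ipad = c7 49 36 36.
Inner input = c7 49 36 36 ∥ cf 19 86.
Inner hash: XOR c7⊕49⊕36⊕36⊕cf⊕19⊕86 = de.

de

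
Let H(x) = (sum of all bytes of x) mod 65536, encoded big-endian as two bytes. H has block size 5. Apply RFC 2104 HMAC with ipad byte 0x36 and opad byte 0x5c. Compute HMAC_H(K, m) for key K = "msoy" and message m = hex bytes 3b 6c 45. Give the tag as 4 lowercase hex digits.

Key "msoy" = 6d 73 6f 79 is 4 bytes ≤ B = 5; zero-pad to 5 bytes: K' = 6d 73 6f 79 00.
K' ⊕ ipad = 5b 45 59 4f 36.  K' ⊕ opad = 31 2f 33 25 5c.
Inner input = (K'⊕ipad) ∥ m = 5b 45 59 4f 36 ∥ 3b 6c 45.
Inner hash: sum = 91+69+89+79+54+59+108+69 = 618 → 02 6a.
Outer input = (K'⊕opad) ∥ inner = 31 2f 33 25 5c ∥ 02 6a.
Outer hash (tag): sum = 49+47+51+37+92+2+106 = 384 → 01 80.

0180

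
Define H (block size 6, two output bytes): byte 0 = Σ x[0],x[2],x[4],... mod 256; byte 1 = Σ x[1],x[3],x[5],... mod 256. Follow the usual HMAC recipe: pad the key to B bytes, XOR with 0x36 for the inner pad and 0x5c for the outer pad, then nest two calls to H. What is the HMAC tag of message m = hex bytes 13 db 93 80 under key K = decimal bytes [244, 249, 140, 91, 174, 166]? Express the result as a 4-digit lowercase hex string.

24cd

Key decimal bytes [244, 249, 140, 91, 174, 166] = f4 f9 8c 5b ae a6 is exactly B = 6 bytes: K' = f4 f9 8c 5b ae a6.
K' ⊕ ipad = c2 cf ba 6d 98 90.  K' ⊕ opad = a8 a5 d0 07 f2 fa.
Inner input = (K'⊕ipad) ∥ m = c2 cf ba 6d 98 90 ∥ 13 db 93 80.
Inner hash: even-index sum = 698 mod 256 = 186; odd-index sum = 807 mod 256 = 39 → ba 27.
Outer input = (K'⊕opad) ∥ inner = a8 a5 d0 07 f2 fa ∥ ba 27.
Outer hash (tag): even-index sum = 804 mod 256 = 36; odd-index sum = 461 mod 256 = 205 → 24 cd.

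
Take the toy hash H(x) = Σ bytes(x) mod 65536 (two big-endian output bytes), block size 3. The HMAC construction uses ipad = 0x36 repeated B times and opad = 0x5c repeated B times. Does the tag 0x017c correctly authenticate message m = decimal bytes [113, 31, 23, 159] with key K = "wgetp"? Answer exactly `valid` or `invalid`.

invalid

Key "wgetp" = 77 67 65 74 70 is 5 bytes > B = 3, so hash it first: H(key) = 02 27, then zero-pad to 3 bytes: K' = 02 27 00.
K' ⊕ ipad = 34 11 36; K' ⊕ opad = 5e 7b 5c.
Inner hash: sum = 52+17+54+113+31+23+159 = 449 → 01 c1.
Outer hash (recomputed tag): sum = 94+123+92+1+193 = 503 → 01 f7.
Recomputed tag = 01f7; claimed = 017c → mismatch.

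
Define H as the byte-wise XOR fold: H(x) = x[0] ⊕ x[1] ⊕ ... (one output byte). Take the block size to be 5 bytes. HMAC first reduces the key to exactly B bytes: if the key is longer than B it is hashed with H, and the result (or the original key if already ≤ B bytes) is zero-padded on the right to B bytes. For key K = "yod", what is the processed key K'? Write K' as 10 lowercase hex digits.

Key "yod" = 79 6f 64 is 3 bytes ≤ B = 5; zero-pad to 5 bytes: K' = 79 6f 64 00 00.

796f640000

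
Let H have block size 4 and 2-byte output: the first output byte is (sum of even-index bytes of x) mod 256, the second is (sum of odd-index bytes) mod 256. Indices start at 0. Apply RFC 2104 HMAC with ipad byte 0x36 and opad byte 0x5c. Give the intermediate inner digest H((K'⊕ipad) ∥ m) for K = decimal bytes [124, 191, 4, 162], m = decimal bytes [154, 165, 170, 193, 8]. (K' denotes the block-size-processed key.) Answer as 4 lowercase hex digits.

c883

Key decimal bytes [124, 191, 4, 162] = 7c bf 04 a2 is exactly B = 4 bytes: K' = 7c bf 04 a2.
K' ⊕ ipad = 4a 89 32 94.
Inner input = 4a 89 32 94 ∥ 9a a5 aa c1 08.
Inner hash: even-index sum = 456 mod 256 = 200; odd-index sum = 643 mod 256 = 131 → c8 83.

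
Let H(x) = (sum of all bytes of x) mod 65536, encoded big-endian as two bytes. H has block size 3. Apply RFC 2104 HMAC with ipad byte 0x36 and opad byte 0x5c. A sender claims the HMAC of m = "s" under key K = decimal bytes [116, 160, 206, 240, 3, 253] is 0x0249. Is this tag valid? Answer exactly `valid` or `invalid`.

invalid

Key decimal bytes [116, 160, 206, 240, 3, 253] = 74 a0 ce f0 03 fd is 6 bytes > B = 3, so hash it first: H(key) = 03 d2, then zero-pad to 3 bytes: K' = 03 d2 00.
K' ⊕ ipad = 35 e4 36; K' ⊕ opad = 5f 8e 5c.
Inner hash: sum = 53+228+54+115 = 450 → 01 c2.
Outer hash (recomputed tag): sum = 95+142+92+1+194 = 524 → 02 0c.
Recomputed tag = 020c; claimed = 0249 → mismatch.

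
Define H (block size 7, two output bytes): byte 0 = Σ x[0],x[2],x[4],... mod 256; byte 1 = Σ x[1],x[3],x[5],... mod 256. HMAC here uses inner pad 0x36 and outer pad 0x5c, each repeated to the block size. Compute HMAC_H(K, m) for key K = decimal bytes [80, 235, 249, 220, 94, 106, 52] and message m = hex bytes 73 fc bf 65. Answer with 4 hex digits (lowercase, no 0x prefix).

706d

Key decimal bytes [80, 235, 249, 220, 94, 106, 52] = 50 eb f9 dc 5e 6a 34 is exactly B = 7 bytes: K' = 50 eb f9 dc 5e 6a 34.
K' ⊕ ipad = 66 dd cf ea 68 5c 02.  K' ⊕ opad = 0c b7 a5 80 02 36 68.
Inner input = (K'⊕ipad) ∥ m = 66 dd cf ea 68 5c 02 ∥ 73 fc bf 65.
Inner hash: even-index sum = 768 mod 256 = 0; odd-index sum = 853 mod 256 = 85 → 00 55.
Outer input = (K'⊕opad) ∥ inner = 0c b7 a5 80 02 36 68 ∥ 00 55.
Outer hash (tag): even-index sum = 368 mod 256 = 112; odd-index sum = 365 mod 256 = 109 → 70 6d.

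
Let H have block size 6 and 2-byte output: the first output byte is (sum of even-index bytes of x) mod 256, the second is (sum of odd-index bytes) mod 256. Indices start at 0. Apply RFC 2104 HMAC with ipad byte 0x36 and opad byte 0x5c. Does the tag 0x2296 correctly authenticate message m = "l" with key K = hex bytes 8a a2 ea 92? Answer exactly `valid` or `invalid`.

Key hex bytes 8a a2 ea 92 is 4 bytes ≤ B = 6; zero-pad to 6 bytes: K' = 8a a2 ea 92 00 00.
K' ⊕ ipad = bc 94 dc a4 36 36; K' ⊕ opad = d6 fe b6 ce 5c 5c.
Inner hash: even-index sum = 570 mod 256 = 58; odd-index sum = 366 mod 256 = 110 → 3a 6e.
Outer hash (recomputed tag): even-index sum = 546 mod 256 = 34; odd-index sum = 662 mod 256 = 150 → 22 96.
Recomputed tag = 2296; claimed = 2296 → match.

valid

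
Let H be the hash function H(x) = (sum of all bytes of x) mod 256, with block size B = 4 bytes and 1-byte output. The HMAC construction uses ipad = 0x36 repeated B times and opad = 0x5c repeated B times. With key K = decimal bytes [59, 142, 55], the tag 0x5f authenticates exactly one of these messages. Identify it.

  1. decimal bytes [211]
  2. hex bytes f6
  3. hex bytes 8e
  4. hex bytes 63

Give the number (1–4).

4

Key decimal bytes [59, 142, 55] = 3b 8e 37 is 3 bytes ≤ B = 4; zero-pad to 4 bytes: K' = 3b 8e 37 00.
K' ⊕ ipad = 0d b8 01 36; K' ⊕ opad = 67 d2 6b 5c.
m1: inner = H(0d b8 01 36 d3) = cf; tag = H(67 d2 6b 5c cf) = cf
m2: inner = H(0d b8 01 36 f6) = f2; tag = H(67 d2 6b 5c f2) = f2
m3: inner = H(0d b8 01 36 8e) = 8a; tag = H(67 d2 6b 5c 8a) = 8a
m4: inner = H(0d b8 01 36 63) = 5f; tag = H(67 d2 6b 5c 5f) = 5f ← matches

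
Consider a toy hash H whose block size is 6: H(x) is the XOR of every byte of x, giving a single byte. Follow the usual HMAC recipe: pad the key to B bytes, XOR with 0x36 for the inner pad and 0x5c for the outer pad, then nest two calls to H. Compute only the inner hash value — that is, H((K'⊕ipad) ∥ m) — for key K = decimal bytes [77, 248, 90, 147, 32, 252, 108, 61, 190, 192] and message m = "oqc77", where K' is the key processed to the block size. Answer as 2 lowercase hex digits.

f2

Key decimal bytes [77, 248, 90, 147, 32, 252, 108, 61, 190, 192] = 4d f8 5a 93 20 fc 6c 3d be c0 is 10 bytes > B = 6, so hash it first: H(key) = 8f, then zero-pad to 6 bytes: K' = 8f 00 00 00 00 00.
K' ⊕ ipad = b9 36 36 36 36 36.
Inner input = b9 36 36 36 36 36 ∥ 6f 71 63 37 37.
Inner hash: XOR b9⊕36⊕36⊕36⊕36⊕36⊕6f⊕71⊕63⊕37⊕37 = f2.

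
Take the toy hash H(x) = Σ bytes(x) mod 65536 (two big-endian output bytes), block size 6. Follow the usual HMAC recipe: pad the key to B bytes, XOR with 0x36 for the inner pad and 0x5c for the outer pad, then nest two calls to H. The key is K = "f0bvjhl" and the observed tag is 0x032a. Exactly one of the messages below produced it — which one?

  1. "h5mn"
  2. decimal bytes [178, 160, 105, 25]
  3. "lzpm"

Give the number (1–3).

3

Key "f0bvjhl" = 66 30 62 76 6a 68 6c is 7 bytes > B = 6, so hash it first: H(key) = 02 ac, then zero-pad to 6 bytes: K' = 02 ac 00 00 00 00.
K' ⊕ ipad = 34 9a 36 36 36 36; K' ⊕ opad = 5e f0 5c 5c 5c 5c.
m1: inner = H(34 9a 36 36 36 36 68 35 6d 6e) = 03 1e; tag = H(5e f0 5c 5c 5c 5c 03 1e) = 02df
m2: inner = H(34 9a 36 36 36 36 b2 a0 69 19) = 03 7a; tag = H(5e f0 5c 5c 5c 5c 03 7a) = 033b
m3: inner = H(34 9a 36 36 36 36 6c 7a 70 6d) = 03 69; tag = H(5e f0 5c 5c 5c 5c 03 69) = 032a ← matches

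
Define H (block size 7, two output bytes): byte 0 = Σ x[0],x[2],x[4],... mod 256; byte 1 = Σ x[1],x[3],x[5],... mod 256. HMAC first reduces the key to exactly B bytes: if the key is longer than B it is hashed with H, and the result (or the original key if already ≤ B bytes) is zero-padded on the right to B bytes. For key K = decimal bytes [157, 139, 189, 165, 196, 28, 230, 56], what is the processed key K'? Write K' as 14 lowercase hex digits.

04840000000000

|K| = 8 > B = 7, so first hash the key.
H(K): even-index sum = 772 mod 256 = 4; odd-index sum = 388 mod 256 = 132 → 04 84.
Zero-pad H(K) = 04 84 to 7 bytes: K' = 04 84 00 00 00 00 00.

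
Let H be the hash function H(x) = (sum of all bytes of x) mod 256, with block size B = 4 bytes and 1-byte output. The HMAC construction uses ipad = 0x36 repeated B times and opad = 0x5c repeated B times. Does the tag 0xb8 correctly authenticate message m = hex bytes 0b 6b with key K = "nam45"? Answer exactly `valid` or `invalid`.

valid

Key "nam45" = 6e 61 6d 34 35 is 5 bytes > B = 4, so hash it first: H(key) = a5, then zero-pad to 4 bytes: K' = a5 00 00 00.
K' ⊕ ipad = 93 36 36 36; K' ⊕ opad = f9 5c 5c 5c.
Inner hash: sum = 147+54+54+54+11+107 = 427; mod 256 = 171 → ab.
Outer hash (recomputed tag): sum = 249+92+92+92+171 = 696; mod 256 = 184 → b8.
Recomputed tag = b8; claimed = b8 → match.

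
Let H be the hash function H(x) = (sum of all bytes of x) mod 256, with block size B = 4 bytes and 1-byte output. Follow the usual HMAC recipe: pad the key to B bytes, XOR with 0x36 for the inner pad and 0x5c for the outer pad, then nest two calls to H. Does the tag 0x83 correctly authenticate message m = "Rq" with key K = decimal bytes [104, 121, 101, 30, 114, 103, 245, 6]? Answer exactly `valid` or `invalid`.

invalid

Key decimal bytes [104, 121, 101, 30, 114, 103, 245, 6] = 68 79 65 1e 72 67 f5 06 is 8 bytes > B = 4, so hash it first: H(key) = 38, then zero-pad to 4 bytes: K' = 38 00 00 00.
K' ⊕ ipad = 0e 36 36 36; K' ⊕ opad = 64 5c 5c 5c.
Inner hash: sum = 14+54+54+54+82+113 = 371; mod 256 = 115 → 73.
Outer hash (recomputed tag): sum = 100+92+92+92+115 = 491; mod 256 = 235 → eb.
Recomputed tag = eb; claimed = 83 → mismatch.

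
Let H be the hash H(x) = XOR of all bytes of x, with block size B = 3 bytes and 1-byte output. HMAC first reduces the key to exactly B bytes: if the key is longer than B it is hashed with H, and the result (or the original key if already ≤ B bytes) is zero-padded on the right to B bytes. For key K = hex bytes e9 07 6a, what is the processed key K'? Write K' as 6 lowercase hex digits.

Key hex bytes e9 07 6a is exactly B = 3 bytes: K' = e9 07 6a.

e9076a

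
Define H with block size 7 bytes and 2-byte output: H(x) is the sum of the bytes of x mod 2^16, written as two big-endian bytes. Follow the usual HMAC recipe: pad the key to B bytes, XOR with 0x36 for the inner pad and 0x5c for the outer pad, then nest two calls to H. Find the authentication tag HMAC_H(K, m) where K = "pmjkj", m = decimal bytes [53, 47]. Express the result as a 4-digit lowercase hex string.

Key "pmjkj" = 70 6d 6a 6b 6a is 5 bytes ≤ B = 7; zero-pad to 7 bytes: K' = 70 6d 6a 6b 6a 00 00.
K' ⊕ ipad = 46 5b 5c 5d 5c 36 36.  K' ⊕ opad = 2c 31 36 37 36 5c 5c.
Inner input = (K'⊕ipad) ∥ m = 46 5b 5c 5d 5c 36 36 ∥ 35 2f.
Inner hash: sum = 70+91+92+93+92+54+54+53+47 = 646 → 02 86.
Outer input = (K'⊕opad) ∥ inner = 2c 31 36 37 36 5c 5c ∥ 02 86.
Outer hash (tag): sum = 44+49+54+55+54+92+92+2+134 = 576 → 02 40.

0240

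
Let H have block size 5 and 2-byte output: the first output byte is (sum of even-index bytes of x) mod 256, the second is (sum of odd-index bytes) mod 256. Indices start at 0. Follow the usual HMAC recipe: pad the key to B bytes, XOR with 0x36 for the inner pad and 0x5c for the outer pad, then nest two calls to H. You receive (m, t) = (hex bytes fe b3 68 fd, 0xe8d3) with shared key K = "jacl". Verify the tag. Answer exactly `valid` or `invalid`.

invalid

Key "jacl" = 6a 61 63 6c is 4 bytes ≤ B = 5; zero-pad to 5 bytes: K' = 6a 61 63 6c 00.
K' ⊕ ipad = 5c 57 55 5a 36; K' ⊕ opad = 36 3d 3f 30 5c.
Inner hash: even-index sum = 663 mod 256 = 151; odd-index sum = 535 mod 256 = 23 → 97 17.
Outer hash (recomputed tag): even-index sum = 232 mod 256 = 232; odd-index sum = 260 mod 256 = 4 → e8 04.
Recomputed tag = e804; claimed = e8d3 → mismatch.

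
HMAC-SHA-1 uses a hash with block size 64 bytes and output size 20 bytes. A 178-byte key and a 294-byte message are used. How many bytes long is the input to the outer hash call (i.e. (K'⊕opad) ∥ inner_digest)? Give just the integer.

Key is 178 > 64 bytes, so it is hashed to 20 bytes then zero-padded to 64: |K'| = 64.
Outer input = (K'⊕opad) ∥ H(inner) → 64 + 20 = 84 bytes.

84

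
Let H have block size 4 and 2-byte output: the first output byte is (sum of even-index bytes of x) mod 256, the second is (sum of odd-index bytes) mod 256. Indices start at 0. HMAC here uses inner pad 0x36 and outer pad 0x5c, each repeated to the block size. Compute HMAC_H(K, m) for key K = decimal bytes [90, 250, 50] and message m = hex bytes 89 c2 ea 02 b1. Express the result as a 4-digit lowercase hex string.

Key decimal bytes [90, 250, 50] = 5a fa 32 is 3 bytes ≤ B = 4; zero-pad to 4 bytes: K' = 5a fa 32 00.
K' ⊕ ipad = 6c cc 04 36.  K' ⊕ opad = 06 a6 6e 5c.
Inner input = (K'⊕ipad) ∥ m = 6c cc 04 36 ∥ 89 c2 ea 02 b1.
Inner hash: even-index sum = 660 mod 256 = 148; odd-index sum = 454 mod 256 = 198 → 94 c6.
Outer input = (K'⊕opad) ∥ inner = 06 a6 6e 5c ∥ 94 c6.
Outer hash (tag): even-index sum = 264 mod 256 = 8; odd-index sum = 456 mod 256 = 200 → 08 c8.

08c8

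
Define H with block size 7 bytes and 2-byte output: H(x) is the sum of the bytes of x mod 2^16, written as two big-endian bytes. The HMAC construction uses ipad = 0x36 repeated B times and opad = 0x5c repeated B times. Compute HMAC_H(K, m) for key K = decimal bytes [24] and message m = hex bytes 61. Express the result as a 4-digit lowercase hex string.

Key decimal bytes [24] = 18 is 1 byte ≤ B = 7; zero-pad to 7 bytes: K' = 18 00 00 00 00 00 00.
K' ⊕ ipad = 2e 36 36 36 36 36 36.  K' ⊕ opad = 44 5c 5c 5c 5c 5c 5c.
Inner input = (K'⊕ipad) ∥ m = 2e 36 36 36 36 36 36 ∥ 61.
Inner hash: sum = 46+54+54+54+54+54+54+97 = 467 → 01 d3.
Outer input = (K'⊕opad) ∥ inner = 44 5c 5c 5c 5c 5c 5c ∥ 01 d3.
Outer hash (tag): sum = 68+92+92+92+92+92+92+1+211 = 832 → 03 40.

0340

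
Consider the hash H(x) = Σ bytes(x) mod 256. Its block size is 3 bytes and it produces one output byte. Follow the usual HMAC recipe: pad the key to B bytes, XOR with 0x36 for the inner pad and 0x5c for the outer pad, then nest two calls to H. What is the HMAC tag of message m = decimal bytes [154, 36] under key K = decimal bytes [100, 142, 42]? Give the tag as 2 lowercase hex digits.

Key decimal bytes [100, 142, 42] = 64 8e 2a is exactly B = 3 bytes: K' = 64 8e 2a.
K' ⊕ ipad = 52 b8 1c.  K' ⊕ opad = 38 d2 76.
Inner input = (K'⊕ipad) ∥ m = 52 b8 1c ∥ 9a 24.
Inner hash: sum = 82+184+28+154+36 = 484; mod 256 = 228 → e4.
Outer input = (K'⊕opad) ∥ inner = 38 d2 76 ∥ e4.
Outer hash (tag): sum = 56+210+118+228 = 612; mod 256 = 100 → 64.

64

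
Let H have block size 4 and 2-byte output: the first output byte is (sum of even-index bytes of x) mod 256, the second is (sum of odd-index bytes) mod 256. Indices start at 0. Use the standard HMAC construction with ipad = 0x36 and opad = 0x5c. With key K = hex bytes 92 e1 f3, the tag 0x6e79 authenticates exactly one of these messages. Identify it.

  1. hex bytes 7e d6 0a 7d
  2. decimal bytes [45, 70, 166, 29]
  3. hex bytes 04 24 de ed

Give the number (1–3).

Key hex bytes 92 e1 f3 is 3 bytes ≤ B = 4; zero-pad to 4 bytes: K' = 92 e1 f3 00.
K' ⊕ ipad = a4 d7 c5 36; K' ⊕ opad = ce bd af 5c.
m1: inner = H(a4 d7 c5 36 7e d6 0a 7d) = f1 60; tag = H(ce bd af 5c f1 60) = 6e79 ← matches
m2: inner = H(a4 d7 c5 36 2d 46 a6 1d) = 3c 70; tag = H(ce bd af 5c 3c 70) = b989
m3: inner = H(a4 d7 c5 36 04 24 de ed) = 4b 1e; tag = H(ce bd af 5c 4b 1e) = c837

1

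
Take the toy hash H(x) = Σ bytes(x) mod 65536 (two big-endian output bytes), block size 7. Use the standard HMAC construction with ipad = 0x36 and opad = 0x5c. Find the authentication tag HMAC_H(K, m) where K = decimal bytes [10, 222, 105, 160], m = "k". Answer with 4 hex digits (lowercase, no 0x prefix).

Key decimal bytes [10, 222, 105, 160] = 0a de 69 a0 is 4 bytes ≤ B = 7; zero-pad to 7 bytes: K' = 0a de 69 a0 00 00 00.
K' ⊕ ipad = 3c e8 5f 96 36 36 36.  K' ⊕ opad = 56 82 35 fc 5c 5c 5c.
Inner input = (K'⊕ipad) ∥ m = 3c e8 5f 96 36 36 36 ∥ 6b.
Inner hash: sum = 60+232+95+150+54+54+54+107 = 806 → 03 26.
Outer input = (K'⊕opad) ∥ inner = 56 82 35 fc 5c 5c 5c ∥ 03 26.
Outer hash (tag): sum = 86+130+53+252+92+92+92+3+38 = 838 → 03 46.

0346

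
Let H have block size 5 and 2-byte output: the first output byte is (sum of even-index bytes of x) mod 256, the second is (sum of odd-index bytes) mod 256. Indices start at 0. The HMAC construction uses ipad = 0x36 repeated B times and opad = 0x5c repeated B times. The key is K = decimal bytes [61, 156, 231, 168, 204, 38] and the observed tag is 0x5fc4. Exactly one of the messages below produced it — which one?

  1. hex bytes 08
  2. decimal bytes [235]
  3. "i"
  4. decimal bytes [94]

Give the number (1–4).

3

Key decimal bytes [61, 156, 231, 168, 204, 38] = 3d 9c e7 a8 cc 26 is 6 bytes > B = 5, so hash it first: H(key) = f0 6a, then zero-pad to 5 bytes: K' = f0 6a 00 00 00.
K' ⊕ ipad = c6 5c 36 36 36; K' ⊕ opad = ac 36 5c 5c 5c.
m1: inner = H(c6 5c 36 36 36 08) = 32 9a; tag = H(ac 36 5c 5c 5c 32 9a) = fec4
m2: inner = H(c6 5c 36 36 36 eb) = 32 7d; tag = H(ac 36 5c 5c 5c 32 7d) = e1c4
m3: inner = H(c6 5c 36 36 36 69) = 32 fb; tag = H(ac 36 5c 5c 5c 32 fb) = 5fc4 ← matches
m4: inner = H(c6 5c 36 36 36 5e) = 32 f0; tag = H(ac 36 5c 5c 5c 32 f0) = 54c4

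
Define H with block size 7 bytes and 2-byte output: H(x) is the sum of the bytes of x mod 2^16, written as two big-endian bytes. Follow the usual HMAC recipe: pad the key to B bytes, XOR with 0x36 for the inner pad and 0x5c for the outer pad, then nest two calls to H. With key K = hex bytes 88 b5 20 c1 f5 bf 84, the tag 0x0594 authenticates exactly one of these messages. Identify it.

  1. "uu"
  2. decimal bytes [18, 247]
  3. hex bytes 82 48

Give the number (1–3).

2

Key hex bytes 88 b5 20 c1 f5 bf 84 is exactly B = 7 bytes: K' = 88 b5 20 c1 f5 bf 84.
K' ⊕ ipad = be 83 16 f7 c3 89 b2; K' ⊕ opad = d4 e9 7c 9d a9 e3 d8.
m1: inner = H(be 83 16 f7 c3 89 b2 75 75) = 05 36; tag = H(d4 e9 7c 9d a9 e3 d8 05 36) = 0575
m2: inner = H(be 83 16 f7 c3 89 b2 12 f7) = 05 55; tag = H(d4 e9 7c 9d a9 e3 d8 05 55) = 0594 ← matches
m3: inner = H(be 83 16 f7 c3 89 b2 82 48) = 05 16; tag = H(d4 e9 7c 9d a9 e3 d8 05 16) = 0555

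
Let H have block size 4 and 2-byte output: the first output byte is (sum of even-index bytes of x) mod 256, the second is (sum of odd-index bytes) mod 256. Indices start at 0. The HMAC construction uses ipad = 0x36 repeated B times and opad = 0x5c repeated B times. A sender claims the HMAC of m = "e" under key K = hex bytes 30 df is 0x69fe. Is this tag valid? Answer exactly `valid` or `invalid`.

valid

Key hex bytes 30 df is 2 bytes ≤ B = 4; zero-pad to 4 bytes: K' = 30 df 00 00.
K' ⊕ ipad = 06 e9 36 36; K' ⊕ opad = 6c 83 5c 5c.
Inner hash: even-index sum = 161 mod 256 = 161; odd-index sum = 287 mod 256 = 31 → a1 1f.
Outer hash (recomputed tag): even-index sum = 361 mod 256 = 105; odd-index sum = 254 mod 256 = 254 → 69 fe.
Recomputed tag = 69fe; claimed = 69fe → match.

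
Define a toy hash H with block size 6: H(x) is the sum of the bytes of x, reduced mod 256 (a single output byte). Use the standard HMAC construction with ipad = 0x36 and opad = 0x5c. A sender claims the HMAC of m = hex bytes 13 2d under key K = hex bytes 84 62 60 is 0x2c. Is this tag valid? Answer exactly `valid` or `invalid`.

invalid

Key hex bytes 84 62 60 is 3 bytes ≤ B = 6; zero-pad to 6 bytes: K' = 84 62 60 00 00 00.
K' ⊕ ipad = b2 54 56 36 36 36; K' ⊕ opad = d8 3e 3c 5c 5c 5c.
Inner hash: sum = 178+84+86+54+54+54+19+45 = 574; mod 256 = 62 → 3e.
Outer hash (recomputed tag): sum = 216+62+60+92+92+92+62 = 676; mod 256 = 164 → a4.
Recomputed tag = a4; claimed = 2c → mismatch.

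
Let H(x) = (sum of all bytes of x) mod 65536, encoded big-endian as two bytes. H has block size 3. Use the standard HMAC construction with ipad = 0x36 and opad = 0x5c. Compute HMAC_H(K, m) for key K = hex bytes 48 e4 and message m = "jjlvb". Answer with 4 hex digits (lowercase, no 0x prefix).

Key hex bytes 48 e4 is 2 bytes ≤ B = 3; zero-pad to 3 bytes: K' = 48 e4 00.
K' ⊕ ipad = 7e d2 36.  K' ⊕ opad = 14 b8 5c.
Inner input = (K'⊕ipad) ∥ m = 7e d2 36 ∥ 6a 6a 6c 76 62.
Inner hash: sum = 126+210+54+106+106+108+118+98 = 926 → 03 9e.
Outer input = (K'⊕opad) ∥ inner = 14 b8 5c ∥ 03 9e.
Outer hash (tag): sum = 20+184+92+3+158 = 457 → 01 c9.

01c9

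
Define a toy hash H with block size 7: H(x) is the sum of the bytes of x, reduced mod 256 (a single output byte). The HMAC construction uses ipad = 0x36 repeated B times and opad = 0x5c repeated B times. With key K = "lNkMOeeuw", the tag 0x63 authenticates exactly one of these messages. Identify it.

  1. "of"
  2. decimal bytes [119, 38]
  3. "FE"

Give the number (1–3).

3

Key "lNkMOeeuw" = 6c 4e 6b 4d 4f 65 65 75 77 is 9 bytes > B = 7, so hash it first: H(key) = 77, then zero-pad to 7 bytes: K' = 77 00 00 00 00 00 00.
K' ⊕ ipad = 41 36 36 36 36 36 36; K' ⊕ opad = 2b 5c 5c 5c 5c 5c 5c.
m1: inner = H(41 36 36 36 36 36 36 6f 66) = 5a; tag = H(2b 5c 5c 5c 5c 5c 5c 5a) = ad
m2: inner = H(41 36 36 36 36 36 36 77 26) = 22; tag = H(2b 5c 5c 5c 5c 5c 5c 22) = 75
m3: inner = H(41 36 36 36 36 36 36 46 45) = 10; tag = H(2b 5c 5c 5c 5c 5c 5c 10) = 63 ← matches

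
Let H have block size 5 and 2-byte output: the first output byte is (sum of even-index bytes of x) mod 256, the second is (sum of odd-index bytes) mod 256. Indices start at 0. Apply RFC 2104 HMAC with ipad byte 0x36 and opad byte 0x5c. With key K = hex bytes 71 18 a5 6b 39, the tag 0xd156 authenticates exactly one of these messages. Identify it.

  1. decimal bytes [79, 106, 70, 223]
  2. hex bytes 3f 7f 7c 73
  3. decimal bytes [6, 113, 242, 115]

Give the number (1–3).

2

Key hex bytes 71 18 a5 6b 39 is exactly B = 5 bytes: K' = 71 18 a5 6b 39.
K' ⊕ ipad = 47 2e 93 5d 0f; K' ⊕ opad = 2d 44 f9 37 65.
m1: inner = H(47 2e 93 5d 0f 4f 6a 46 df) = 32 20; tag = H(2d 44 f9 37 65 32 20) = abad
m2: inner = H(47 2e 93 5d 0f 3f 7f 7c 73) = db 46; tag = H(2d 44 f9 37 65 db 46) = d156 ← matches
m3: inner = H(47 2e 93 5d 0f 06 71 f2 73) = cd 83; tag = H(2d 44 f9 37 65 cd 83) = 0e48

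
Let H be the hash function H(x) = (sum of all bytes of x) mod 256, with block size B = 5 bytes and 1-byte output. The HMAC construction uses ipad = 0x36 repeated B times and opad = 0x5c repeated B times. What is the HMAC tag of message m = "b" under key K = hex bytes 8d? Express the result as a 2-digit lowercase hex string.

Key hex bytes 8d is 1 byte ≤ B = 5; zero-pad to 5 bytes: K' = 8d 00 00 00 00.
K' ⊕ ipad = bb 36 36 36 36.  K' ⊕ opad = d1 5c 5c 5c 5c.
Inner input = (K'⊕ipad) ∥ m = bb 36 36 36 36 ∥ 62.
Inner hash: sum = 187+54+54+54+54+98 = 501; mod 256 = 245 → f5.
Outer input = (K'⊕opad) ∥ inner = d1 5c 5c 5c 5c ∥ f5.
Outer hash (tag): sum = 209+92+92+92+92+245 = 822; mod 256 = 54 → 36.

36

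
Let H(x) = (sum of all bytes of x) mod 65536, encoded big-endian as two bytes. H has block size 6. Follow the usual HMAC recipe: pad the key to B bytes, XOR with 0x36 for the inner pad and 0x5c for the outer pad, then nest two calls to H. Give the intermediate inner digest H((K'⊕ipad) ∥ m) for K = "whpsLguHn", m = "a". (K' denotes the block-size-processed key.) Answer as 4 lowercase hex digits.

Key "whpsLguHn" = 77 68 70 73 4c 67 75 48 6e is 9 bytes > B = 6, so hash it first: H(key) = 03 a0, then zero-pad to 6 bytes: K' = 03 a0 00 00 00 00.
K' ⊕ ipad = 35 96 36 36 36 36.
Inner input = 35 96 36 36 36 36 ∥ 61.
Inner hash: sum = 53+150+54+54+54+54+97 = 516 → 02 04.

0204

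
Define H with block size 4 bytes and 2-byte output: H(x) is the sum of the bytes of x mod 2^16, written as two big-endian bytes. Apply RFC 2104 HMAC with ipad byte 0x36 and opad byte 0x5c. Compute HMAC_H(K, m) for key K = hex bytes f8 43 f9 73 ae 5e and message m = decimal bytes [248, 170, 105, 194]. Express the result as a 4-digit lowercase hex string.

02fc

Key hex bytes f8 43 f9 73 ae 5e is 6 bytes > B = 4, so hash it first: H(key) = 03 b3, then zero-pad to 4 bytes: K' = 03 b3 00 00.
K' ⊕ ipad = 35 85 36 36.  K' ⊕ opad = 5f ef 5c 5c.
Inner input = (K'⊕ipad) ∥ m = 35 85 36 36 ∥ f8 aa 69 c2.
Inner hash: sum = 53+133+54+54+248+170+105+194 = 1011 → 03 f3.
Outer input = (K'⊕opad) ∥ inner = 5f ef 5c 5c ∥ 03 f3.
Outer hash (tag): sum = 95+239+92+92+3+243 = 764 → 02 fc.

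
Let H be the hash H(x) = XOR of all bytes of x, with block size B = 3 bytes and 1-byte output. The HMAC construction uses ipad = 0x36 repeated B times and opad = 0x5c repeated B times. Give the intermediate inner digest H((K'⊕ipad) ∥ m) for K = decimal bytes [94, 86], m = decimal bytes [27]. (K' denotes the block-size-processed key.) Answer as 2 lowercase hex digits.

Key decimal bytes [94, 86] = 5e 56 is 2 bytes ≤ B = 3; zero-pad to 3 bytes: K' = 5e 56 00.
K' ⊕ ipad = 68 60 36.
Inner input = 68 60 36 ∥ 1b.
Inner hash: XOR 68⊕60⊕36⊕1b = 25.

25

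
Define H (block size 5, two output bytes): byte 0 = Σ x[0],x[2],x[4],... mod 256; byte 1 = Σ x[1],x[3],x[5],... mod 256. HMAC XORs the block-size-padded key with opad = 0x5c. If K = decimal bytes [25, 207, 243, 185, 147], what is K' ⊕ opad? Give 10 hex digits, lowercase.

Key decimal bytes [25, 207, 243, 185, 147] = 19 cf f3 b9 93 is exactly B = 5 bytes: K' = 19 cf f3 b9 93.
XOR each byte with 0x5c: 19⊕5c=45, cf⊕5c=93, f3⊕5c=af, b9⊕5c=e5, 93⊕5c=cf.

4593afe5cf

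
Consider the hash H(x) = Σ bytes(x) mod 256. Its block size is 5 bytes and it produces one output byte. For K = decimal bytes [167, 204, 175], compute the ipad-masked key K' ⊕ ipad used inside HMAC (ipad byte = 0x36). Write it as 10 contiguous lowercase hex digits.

91fa993636

Key decimal bytes [167, 204, 175] = a7 cc af is 3 bytes ≤ B = 5; zero-pad to 5 bytes: K' = a7 cc af 00 00.
XOR each byte with 0x36: a7⊕36=91, cc⊕36=fa, af⊕36=99, 00⊕36=36, 00⊕36=36.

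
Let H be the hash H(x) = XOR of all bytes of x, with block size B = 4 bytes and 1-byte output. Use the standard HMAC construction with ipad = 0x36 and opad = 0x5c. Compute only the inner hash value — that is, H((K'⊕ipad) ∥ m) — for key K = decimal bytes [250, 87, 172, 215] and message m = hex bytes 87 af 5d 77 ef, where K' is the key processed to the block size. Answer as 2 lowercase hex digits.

3b

Key decimal bytes [250, 87, 172, 215] = fa 57 ac d7 is exactly B = 4 bytes: K' = fa 57 ac d7.
K' ⊕ ipad = cc 61 9a e1.
Inner input = cc 61 9a e1 ∥ 87 af 5d 77 ef.
Inner hash: XOR cc⊕61⊕9a⊕e1⊕87⊕af⊕5d⊕77⊕ef = 3b.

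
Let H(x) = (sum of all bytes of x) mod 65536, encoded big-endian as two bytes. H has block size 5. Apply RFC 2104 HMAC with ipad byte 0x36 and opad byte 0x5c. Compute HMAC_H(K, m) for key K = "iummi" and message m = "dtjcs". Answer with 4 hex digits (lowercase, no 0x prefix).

Key "iummi" = 69 75 6d 6d 69 is exactly B = 5 bytes: K' = 69 75 6d 6d 69.
K' ⊕ ipad = 5f 43 5b 5b 5f.  K' ⊕ opad = 35 29 31 31 35.
Inner input = (K'⊕ipad) ∥ m = 5f 43 5b 5b 5f ∥ 64 74 6a 63 73.
Inner hash: sum = 95+67+91+91+95+100+116+106+99+115 = 975 → 03 cf.
Outer input = (K'⊕opad) ∥ inner = 35 29 31 31 35 ∥ 03 cf.
Outer hash (tag): sum = 53+41+49+49+53+3+207 = 455 → 01 c7.

01c7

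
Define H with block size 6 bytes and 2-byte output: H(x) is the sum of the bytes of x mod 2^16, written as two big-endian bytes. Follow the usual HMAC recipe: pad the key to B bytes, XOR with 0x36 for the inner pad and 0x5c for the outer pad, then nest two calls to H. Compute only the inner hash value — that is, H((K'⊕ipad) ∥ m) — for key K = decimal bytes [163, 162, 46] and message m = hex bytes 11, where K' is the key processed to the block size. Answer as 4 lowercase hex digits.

Key decimal bytes [163, 162, 46] = a3 a2 2e is 3 bytes ≤ B = 6; zero-pad to 6 bytes: K' = a3 a2 2e 00 00 00.
K' ⊕ ipad = 95 94 18 36 36 36.
Inner input = 95 94 18 36 36 36 ∥ 11.
Inner hash: sum = 149+148+24+54+54+54+17 = 500 → 01 f4.

01f4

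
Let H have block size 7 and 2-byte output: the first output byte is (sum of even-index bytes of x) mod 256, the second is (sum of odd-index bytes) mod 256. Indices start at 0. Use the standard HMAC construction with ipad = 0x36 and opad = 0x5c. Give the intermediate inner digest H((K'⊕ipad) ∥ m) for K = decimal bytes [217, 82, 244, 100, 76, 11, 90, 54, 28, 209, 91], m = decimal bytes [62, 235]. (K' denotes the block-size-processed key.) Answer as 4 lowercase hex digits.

69a8

Key decimal bytes [217, 82, 244, 100, 76, 11, 90, 54, 28, 209, 91] = d9 52 f4 64 4c 0b 5a 36 1c d1 5b is 11 bytes > B = 7, so hash it first: H(key) = ea c8, then zero-pad to 7 bytes: K' = ea c8 00 00 00 00 00.
K' ⊕ ipad = dc fe 36 36 36 36 36.
Inner input = dc fe 36 36 36 36 36 ∥ 3e eb.
Inner hash: even-index sum = 617 mod 256 = 105; odd-index sum = 424 mod 256 = 168 → 69 a8.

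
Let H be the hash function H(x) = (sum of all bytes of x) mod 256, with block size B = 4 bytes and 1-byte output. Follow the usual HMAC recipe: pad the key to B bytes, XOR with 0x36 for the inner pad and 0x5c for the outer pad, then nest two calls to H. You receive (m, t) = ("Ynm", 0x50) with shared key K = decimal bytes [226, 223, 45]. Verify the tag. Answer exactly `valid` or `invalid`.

valid

Key decimal bytes [226, 223, 45] = e2 df 2d is 3 bytes ≤ B = 4; zero-pad to 4 bytes: K' = e2 df 2d 00.
K' ⊕ ipad = d4 e9 1b 36; K' ⊕ opad = be 83 71 5c.
Inner hash: sum = 212+233+27+54+89+110+109 = 834; mod 256 = 66 → 42.
Outer hash (recomputed tag): sum = 190+131+113+92+66 = 592; mod 256 = 80 → 50.
Recomputed tag = 50; claimed = 50 → match.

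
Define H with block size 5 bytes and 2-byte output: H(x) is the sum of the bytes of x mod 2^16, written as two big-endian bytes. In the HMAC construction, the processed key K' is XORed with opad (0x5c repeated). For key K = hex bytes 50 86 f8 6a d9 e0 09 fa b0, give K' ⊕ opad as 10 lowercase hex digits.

Key hex bytes 50 86 f8 6a d9 e0 09 fa b0 is 9 bytes > B = 5, so hash it first: H(key) = 05 a4, then zero-pad to 5 bytes: K' = 05 a4 00 00 00.
XOR each byte with 0x5c: 05⊕5c=59, a4⊕5c=f8, 00⊕5c=5c, 00⊕5c=5c, 00⊕5c=5c.

59f85c5c5c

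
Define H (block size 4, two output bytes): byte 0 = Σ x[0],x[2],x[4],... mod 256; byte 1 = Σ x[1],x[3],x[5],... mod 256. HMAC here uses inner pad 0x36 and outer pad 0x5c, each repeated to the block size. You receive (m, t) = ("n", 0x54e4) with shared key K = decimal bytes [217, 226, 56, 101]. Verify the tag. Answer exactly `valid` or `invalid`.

invalid

Key decimal bytes [217, 226, 56, 101] = d9 e2 38 65 is exactly B = 4 bytes: K' = d9 e2 38 65.
K' ⊕ ipad = ef d4 0e 53; K' ⊕ opad = 85 be 64 39.
Inner hash: even-index sum = 363 mod 256 = 107; odd-index sum = 295 mod 256 = 39 → 6b 27.
Outer hash (recomputed tag): even-index sum = 340 mod 256 = 84; odd-index sum = 286 mod 256 = 30 → 54 1e.
Recomputed tag = 541e; claimed = 54e4 → mismatch.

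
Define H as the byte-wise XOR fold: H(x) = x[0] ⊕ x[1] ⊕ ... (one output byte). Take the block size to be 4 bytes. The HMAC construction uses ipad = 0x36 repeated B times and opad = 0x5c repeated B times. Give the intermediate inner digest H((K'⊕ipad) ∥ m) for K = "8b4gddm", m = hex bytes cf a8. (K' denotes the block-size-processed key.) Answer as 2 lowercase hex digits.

Key "8b4gddm" = 38 62 34 67 64 64 6d is 7 bytes > B = 4, so hash it first: H(key) = 64, then zero-pad to 4 bytes: K' = 64 00 00 00.
K' ⊕ ipad = 52 36 36 36.
Inner input = 52 36 36 36 ∥ cf a8.
Inner hash: XOR 52⊕36⊕36⊕36⊕cf⊕a8 = 03.

03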